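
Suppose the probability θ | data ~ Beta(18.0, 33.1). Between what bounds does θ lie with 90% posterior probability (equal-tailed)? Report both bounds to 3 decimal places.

[0.247, 0.464]

Posterior: Beta(18.0, 33.1).
Equal-tailed 90% interval: the 0.05 and 0.95 quantiles of Beta(18.0, 33.1).
Posterior mean ≈ 0.352, SD ≈ 0.066; a Normal approximation gives roughly [0.243, 0.461].
Exact: F⁻¹(0.05) = 0.247; F⁻¹(0.95) = 0.464.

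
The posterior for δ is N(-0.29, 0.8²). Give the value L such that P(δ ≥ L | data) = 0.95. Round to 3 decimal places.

Need L with P(δ ≥ L) = 0.95: L = -0.29 − z_{0.05}·0.8.
z = 1.645; L = -0.29 − 1.645 × 0.8 = -1.606.

-1.606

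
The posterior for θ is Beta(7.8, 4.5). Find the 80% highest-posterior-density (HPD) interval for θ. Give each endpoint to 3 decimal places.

[0.474, 0.817]

The posterior is unimodal and skewed, so the HPD interval has equal density at both endpoints and is the shortest 80% interval.
Solving f(0.474) = f(0.817) with F(0.817) − F(0.474) = 0.80 gives [0.474, 0.817].
For comparison, the equal-tailed interval is [0.456, 0.802]; the HPD is narrower and shifted toward the mode.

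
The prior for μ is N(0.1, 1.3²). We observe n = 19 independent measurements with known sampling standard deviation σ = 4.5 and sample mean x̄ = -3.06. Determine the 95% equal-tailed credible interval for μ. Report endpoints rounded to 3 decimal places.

Posterior precision = 1/1.3² + 19/4.5² = 0.5917 + 0.9383 = 1.5300, so posterior SD = 0.8085.
Posterior mean = (0.1/1.3² + 19·-3.06/4.5²) / 1.5300 = -1.8379.
Interval: -1.8379 ± 1.960 × 0.8085 → [-3.422, -0.253].

[-3.422, -0.253]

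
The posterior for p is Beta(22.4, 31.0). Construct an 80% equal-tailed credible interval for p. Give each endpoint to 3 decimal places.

[0.334, 0.506]

Posterior: Beta(22.4, 31.0).
Equal-tailed 80% interval: the 0.1 and 0.9 quantiles of Beta(22.4, 31.0).
Posterior mean ≈ 0.419, SD ≈ 0.067; a Normal approximation gives roughly [0.334, 0.505].
Exact: F⁻¹(0.1) = 0.334; F⁻¹(0.9) = 0.506.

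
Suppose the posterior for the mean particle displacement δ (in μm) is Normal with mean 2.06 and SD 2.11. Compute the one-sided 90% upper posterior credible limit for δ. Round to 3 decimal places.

Need U with P(δ ≤ U) = 0.90: U = 2.06 + z_{0.1}·2.11.
z = 1.282; U = 2.06 + 1.282 × 2.11 = 4.764.

4.764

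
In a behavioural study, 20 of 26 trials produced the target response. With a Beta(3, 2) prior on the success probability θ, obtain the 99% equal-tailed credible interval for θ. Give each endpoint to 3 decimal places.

Posterior: Beta(3+20, 2+6) = Beta(23, 8).
Equal-tailed 99% interval: the 0.005 and 0.995 quantiles of Beta(23, 8).
Posterior mean ≈ 0.742, SD ≈ 0.077; a Normal approximation gives roughly [0.543, 0.941].
Exact: F⁻¹(0.005) = 0.520; F⁻¹(0.995) = 0.907.

[0.520, 0.907]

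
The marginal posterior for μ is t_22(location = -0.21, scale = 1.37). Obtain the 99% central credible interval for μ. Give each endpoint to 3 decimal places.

The t_22 distribution is symmetric; the 99% interval is -0.21 ± t·1.37 with t_{0.995,22} = 2.819.
Half-width: 2.819 × 1.37 = 3.862.
-0.21 − 3.862 = -4.072; -0.21 + 3.862 = 3.652.

[-4.072, 3.652]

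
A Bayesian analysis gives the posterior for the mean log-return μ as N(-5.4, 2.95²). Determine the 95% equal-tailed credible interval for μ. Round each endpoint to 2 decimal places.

[-11.18, 0.38]

The posterior is symmetric, so the 95% equal-tailed interval is μ = -5.4 ± z·2.95 with z = 1.960.
Half-width: 1.960 × 2.95 = 5.78.
-5.4 − 5.78 = -11.18; -5.4 + 5.78 = 0.38.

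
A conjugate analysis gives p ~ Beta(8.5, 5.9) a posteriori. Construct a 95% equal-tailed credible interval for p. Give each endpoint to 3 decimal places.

Posterior: Beta(8.5, 5.9).
Equal-tailed 95% interval: the 0.025 and 0.975 quantiles of Beta(8.5, 5.9).
Posterior mean ≈ 0.590, SD ≈ 0.125; a Normal approximation gives roughly [0.345, 0.836].
Exact: F⁻¹(0.025) = 0.337; F⁻¹(0.975) = 0.820.

[0.337, 0.820]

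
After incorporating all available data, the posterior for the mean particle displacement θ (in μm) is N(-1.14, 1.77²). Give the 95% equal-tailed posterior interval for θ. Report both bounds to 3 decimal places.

[-4.609, 2.329]

The posterior is symmetric, so the 95% equal-tailed interval is θ = -1.14 ± z·1.77 with z = 1.960.
Half-width: 1.960 × 1.77 = 3.469.
-1.14 − 3.469 = -4.609; -1.14 + 3.469 = 2.329.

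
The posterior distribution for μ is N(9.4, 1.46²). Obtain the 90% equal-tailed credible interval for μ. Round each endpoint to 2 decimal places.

The posterior is symmetric, so the 90% equal-tailed interval is μ = 9.4 ± z·1.46 with z = 1.645.
Half-width: 1.645 × 1.46 = 2.40.
9.4 − 2.40 = 7.00; 9.4 + 2.40 = 11.80.

[7.00, 11.80]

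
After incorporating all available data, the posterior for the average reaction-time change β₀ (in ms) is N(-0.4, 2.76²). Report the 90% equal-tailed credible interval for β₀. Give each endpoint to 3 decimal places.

The posterior is symmetric, so the 90% equal-tailed interval is β₀ = -0.4 ± z·2.76 with z = 1.645.
Half-width: 1.645 × 2.76 = 4.540.
-0.4 − 4.540 = -4.940; -0.4 + 4.540 = 4.140.

[-4.940, 4.140]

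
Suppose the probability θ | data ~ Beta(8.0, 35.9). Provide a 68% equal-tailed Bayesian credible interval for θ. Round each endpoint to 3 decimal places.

Posterior: Beta(8.0, 35.9).
Equal-tailed 68% interval: the 0.16 and 0.84 quantiles of Beta(8.0, 35.9).
Posterior mean ≈ 0.182, SD ≈ 0.058; a Normal approximation gives roughly [0.125, 0.240].
Exact: F⁻¹(0.16) = 0.125; F⁻¹(0.84) = 0.240.

[0.125, 0.240]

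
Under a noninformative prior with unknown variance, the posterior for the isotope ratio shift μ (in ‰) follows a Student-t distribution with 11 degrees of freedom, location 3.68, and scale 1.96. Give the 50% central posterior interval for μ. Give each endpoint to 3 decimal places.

[2.313, 5.047]

The t_11 distribution is symmetric; the 50% interval is 3.68 ± t·1.96 with t_{0.75,11} = 0.697.
Half-width: 0.697 × 1.96 = 1.367.
3.68 − 1.367 = 2.313; 3.68 + 1.367 = 5.047.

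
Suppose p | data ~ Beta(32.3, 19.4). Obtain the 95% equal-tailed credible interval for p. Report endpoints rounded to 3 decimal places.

Posterior: Beta(32.3, 19.4).
Equal-tailed 95% interval: the 0.025 and 0.975 quantiles of Beta(32.3, 19.4).
Posterior mean ≈ 0.625, SD ≈ 0.067; a Normal approximation gives roughly [0.494, 0.755].
Exact: F⁻¹(0.025) = 0.490; F⁻¹(0.975) = 0.750.

[0.490, 0.750]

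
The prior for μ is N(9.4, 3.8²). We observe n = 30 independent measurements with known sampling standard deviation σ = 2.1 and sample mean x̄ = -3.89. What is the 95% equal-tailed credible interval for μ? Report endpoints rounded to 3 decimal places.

Posterior precision = 1/3.8² + 30/2.1² = 0.0693 + 6.8027 = 6.8720, so posterior SD = 0.3815.
Posterior mean = (9.4/3.8² + 30·-3.89/2.1²) / 6.8720 = -3.7561.
Interval: -3.7561 ± 1.960 × 0.3815 → [-4.504, -3.008].

[-4.504, -3.008]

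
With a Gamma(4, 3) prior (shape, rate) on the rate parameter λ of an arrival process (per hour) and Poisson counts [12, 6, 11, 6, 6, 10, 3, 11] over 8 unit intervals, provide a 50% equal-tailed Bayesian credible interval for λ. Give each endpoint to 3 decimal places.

[5.748, 6.764]

Posterior: Gamma(4+65, 3+8) = Gamma(69, 11) (shape, rate).
Equal-tailed 50% interval: Gamma(69, 11) quantiles at 0.25 and 0.75.
Posterior mean ≈ 6.273, SD ≈ 0.755; a Normal approximation gives roughly [5.763, 6.782].
Exact: lower = 5.748; upper = 6.764.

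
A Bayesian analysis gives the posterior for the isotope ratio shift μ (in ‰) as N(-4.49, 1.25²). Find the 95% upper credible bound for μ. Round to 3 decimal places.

-2.434

Need U with P(μ ≤ U) = 0.95: U = -4.49 + z_{0.05}·1.25.
z = 1.645; U = -4.49 + 1.645 × 1.25 = -2.434.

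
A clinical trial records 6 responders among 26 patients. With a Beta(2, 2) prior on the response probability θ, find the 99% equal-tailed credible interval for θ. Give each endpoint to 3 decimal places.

[0.096, 0.493]

Posterior: Beta(2+6, 2+20) = Beta(8, 22).
Equal-tailed 99% interval: the 0.005 and 0.995 quantiles of Beta(8, 22).
Posterior mean ≈ 0.267, SD ≈ 0.079; a Normal approximation gives roughly [0.062, 0.471].
Exact: F⁻¹(0.005) = 0.096; F⁻¹(0.995) = 0.493.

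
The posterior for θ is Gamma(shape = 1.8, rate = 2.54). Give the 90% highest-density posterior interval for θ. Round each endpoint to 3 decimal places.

The posterior is unimodal and skewed, so the HPD interval has equal density at both endpoints and is the shortest 90% interval.
Solving f(0.016) = f(1.422) with F(1.422) − F(0.016) = 0.90 gives [0.016, 1.422].
For comparison, the equal-tailed interval is [0.110, 1.739]; the HPD is narrower and shifted toward the mode.

[0.016, 1.422]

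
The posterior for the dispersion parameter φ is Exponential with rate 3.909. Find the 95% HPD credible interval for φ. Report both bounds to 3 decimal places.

[0.000, 0.766]

The exponential density is strictly decreasing on [0, ∞), so the HPD interval is anchored at 0: [0, q] with P(φ ≤ q) = 0.95.
q = −ln(1 − 0.95) / 3.909 = 2.9957 / 3.909 = 0.766.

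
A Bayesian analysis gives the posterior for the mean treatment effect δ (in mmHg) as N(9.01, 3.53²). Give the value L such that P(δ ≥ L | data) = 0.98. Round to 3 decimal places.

1.760

Need L with P(δ ≥ L) = 0.98: L = 9.01 − z_{0.02}·3.53.
z = 2.054; L = 9.01 − 2.054 × 3.53 = 1.760.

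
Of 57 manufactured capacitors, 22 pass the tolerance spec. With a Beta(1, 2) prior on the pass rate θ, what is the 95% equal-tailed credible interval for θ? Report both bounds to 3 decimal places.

[0.265, 0.509]

Posterior: Beta(1+22, 2+35) = Beta(23, 37).
Equal-tailed 95% interval: the 0.025 and 0.975 quantiles of Beta(23, 37).
Posterior mean ≈ 0.383, SD ≈ 0.062; a Normal approximation gives roughly [0.261, 0.505].
Exact: F⁻¹(0.025) = 0.265; F⁻¹(0.975) = 0.509.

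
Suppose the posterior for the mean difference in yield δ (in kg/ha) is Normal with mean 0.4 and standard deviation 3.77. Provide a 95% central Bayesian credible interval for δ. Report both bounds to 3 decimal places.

The posterior is symmetric, so the 95% equal-tailed interval is δ = 0.4 ± z·3.77 with z = 1.960.
Half-width: 1.960 × 3.77 = 7.389.
0.4 − 7.389 = -6.989; 0.4 + 7.389 = 7.789.

[-6.989, 7.789]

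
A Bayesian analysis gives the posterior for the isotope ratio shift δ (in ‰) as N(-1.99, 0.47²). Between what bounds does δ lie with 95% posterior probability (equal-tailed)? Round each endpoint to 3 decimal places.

[-2.911, -1.069]

The posterior is symmetric, so the 95% equal-tailed interval is δ = -1.99 ± z·0.47 with z = 1.960.
Half-width: 1.960 × 0.47 = 0.921.
-1.99 − 0.921 = -2.911; -1.99 + 0.921 = -1.069.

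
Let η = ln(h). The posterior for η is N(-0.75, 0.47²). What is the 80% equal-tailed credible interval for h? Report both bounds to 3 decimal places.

[0.259, 0.863]

On the log scale the 80% interval is -0.75 ± 1.282 × 0.47 = [-1.3523, -0.1477].
Exponentiate: [e^-1.3523, e^-0.1477] = [0.259, 0.863].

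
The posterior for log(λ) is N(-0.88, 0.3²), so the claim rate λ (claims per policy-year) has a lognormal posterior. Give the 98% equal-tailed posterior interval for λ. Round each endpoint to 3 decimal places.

On the log scale the 98% interval is -0.88 ± 2.326 × 0.3 = [-1.5779, -0.1821].
Exponentiate: [e^-1.5779, e^-0.1821] = [0.206, 0.834].

[0.206, 0.834]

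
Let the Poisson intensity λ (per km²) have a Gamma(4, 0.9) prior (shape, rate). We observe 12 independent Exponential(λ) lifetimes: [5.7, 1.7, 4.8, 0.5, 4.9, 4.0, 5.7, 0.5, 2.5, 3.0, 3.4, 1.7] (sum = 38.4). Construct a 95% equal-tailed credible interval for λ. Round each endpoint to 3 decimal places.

Posterior: Gamma(4+12, 0.9+38.4) = Gamma(16, 39.3) (shape, rate).
Equal-tailed 95% interval: Gamma(16, 39.3) quantiles at 0.025 and 0.975.
Posterior mean ≈ 0.407, SD ≈ 0.102; a Normal approximation gives roughly [0.208, 0.607].
Exact: lower = 0.233; upper = 0.630.

[0.233, 0.630]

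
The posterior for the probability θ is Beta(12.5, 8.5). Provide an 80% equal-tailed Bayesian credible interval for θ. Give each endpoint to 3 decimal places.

[0.457, 0.729]

Posterior: Beta(12.5, 8.5).
Equal-tailed 80% interval: the 0.1 and 0.9 quantiles of Beta(12.5, 8.5).
Posterior mean ≈ 0.595, SD ≈ 0.105; a Normal approximation gives roughly [0.461, 0.729].
Exact: F⁻¹(0.1) = 0.457; F⁻¹(0.9) = 0.729.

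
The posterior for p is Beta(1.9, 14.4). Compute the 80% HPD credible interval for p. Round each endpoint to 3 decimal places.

[0.011, 0.181]

The posterior is unimodal and skewed, so the HPD interval has equal density at both endpoints and is the shortest 80% interval.
Solving f(0.011) = f(0.181) with F(0.181) − F(0.011) = 0.80 gives [0.011, 0.181].
For comparison, the equal-tailed interval is [0.032, 0.223]; the HPD is narrower and shifted toward the mode.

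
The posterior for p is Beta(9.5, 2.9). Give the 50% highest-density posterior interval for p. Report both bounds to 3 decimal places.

The posterior is unimodal and skewed, so the HPD interval has equal density at both endpoints and is the shortest 50% interval.
Solving f(0.732) = f(0.886) with F(0.886) − F(0.732) = 0.50 gives [0.732, 0.886].
For comparison, the equal-tailed interval is [0.694, 0.854]; the HPD is narrower and shifted toward the mode.

[0.732, 0.886]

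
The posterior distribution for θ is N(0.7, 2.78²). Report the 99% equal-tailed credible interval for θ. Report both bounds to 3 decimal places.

[-6.461, 7.861]

The posterior is symmetric, so the 99% equal-tailed interval is θ = 0.7 ± z·2.78 with z = 2.576.
Half-width: 2.576 × 2.78 = 7.161.
0.7 − 7.161 = -6.461; 0.7 + 7.161 = 7.861.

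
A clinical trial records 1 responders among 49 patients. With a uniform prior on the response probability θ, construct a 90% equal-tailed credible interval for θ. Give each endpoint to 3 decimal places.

[0.007, 0.091]

Posterior: Beta(1+1, 1+48) = Beta(2, 49).
Equal-tailed 90% interval: the 0.05 and 0.95 quantiles of Beta(2, 49).
Posterior mean ≈ 0.039, SD ≈ 0.027; a Normal approximation gives roughly [-0.005, 0.083].
Exact: F⁻¹(0.05) = 0.007; F⁻¹(0.95) = 0.091.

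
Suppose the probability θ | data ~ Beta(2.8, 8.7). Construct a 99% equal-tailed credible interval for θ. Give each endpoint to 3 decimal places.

[0.029, 0.609]

Posterior: Beta(2.8, 8.7).
Equal-tailed 99% interval: the 0.005 and 0.995 quantiles of Beta(2.8, 8.7).
Posterior mean ≈ 0.243, SD ≈ 0.121; a Normal approximation gives roughly [-0.069, 0.556].
Exact: F⁻¹(0.005) = 0.029; F⁻¹(0.995) = 0.609.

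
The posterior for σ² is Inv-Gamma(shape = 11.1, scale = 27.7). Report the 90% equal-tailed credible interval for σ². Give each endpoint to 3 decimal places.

[1.621, 4.436]

Inverse-Gamma(11.1, 27.7) quantiles: F⁻¹(0.05) and F⁻¹(0.95).
Equivalently, 1/σ² ~ Gamma(11.1, rate = 27.7); invert its 0.95 and 0.05 quantiles.
Posterior mean ≈ 2.743, SD ≈ 0.909; a Normal approximation gives roughly [1.247, 4.238].
Exact: lower = 1.621; upper = 4.436.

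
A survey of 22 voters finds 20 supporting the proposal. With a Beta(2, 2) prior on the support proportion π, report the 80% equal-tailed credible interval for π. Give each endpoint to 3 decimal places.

Posterior: Beta(2+20, 2+2) = Beta(22, 4).
Equal-tailed 80% interval: the 0.1 and 0.9 quantiles of Beta(22, 4).
Posterior mean ≈ 0.846, SD ≈ 0.069; a Normal approximation gives roughly [0.757, 0.935].
Exact: F⁻¹(0.1) = 0.752; F⁻¹(0.9) = 0.928.

[0.752, 0.928]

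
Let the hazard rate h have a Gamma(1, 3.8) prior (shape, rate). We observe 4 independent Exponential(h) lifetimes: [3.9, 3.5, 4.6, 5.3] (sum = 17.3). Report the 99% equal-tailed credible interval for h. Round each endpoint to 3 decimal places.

Posterior: Gamma(1+4, 3.8+17.3) = Gamma(5, 21.1) (shape, rate).
Equal-tailed 99% interval: Gamma(5, 21.1) quantiles at 0.005 and 0.995.
Posterior mean ≈ 0.237, SD ≈ 0.106; a Normal approximation gives roughly [-0.036, 0.510].
Exact: lower = 0.051; upper = 0.597.

[0.051, 0.597]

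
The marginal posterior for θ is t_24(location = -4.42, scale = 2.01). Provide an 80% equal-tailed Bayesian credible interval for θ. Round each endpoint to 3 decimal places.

The t_24 distribution is symmetric; the 80% interval is -4.42 ± t·2.01 with t_{0.9,24} = 1.318.
Half-width: 1.318 × 2.01 = 2.649.
-4.42 − 2.649 = -7.069; -4.42 + 2.649 = -1.771.

[-7.069, -1.771]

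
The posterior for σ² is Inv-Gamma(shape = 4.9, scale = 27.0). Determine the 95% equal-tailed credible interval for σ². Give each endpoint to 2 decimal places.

[2.67, 17.22]

Inverse-Gamma(4.9, 27.0) quantiles: F⁻¹(0.025) and F⁻¹(0.975).
Equivalently, 1/σ² ~ Gamma(4.9, rate = 27.0); invert its 0.975 and 0.025 quantiles.
Posterior mean ≈ 6.92, SD ≈ 4.07; a Normal approximation gives roughly [-1.04, 14.89].
Exact: lower = 2.67; upper = 17.22.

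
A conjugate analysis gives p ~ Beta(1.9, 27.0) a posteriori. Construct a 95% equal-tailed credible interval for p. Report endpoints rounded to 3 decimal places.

Posterior: Beta(1.9, 27.0).
Equal-tailed 95% interval: the 0.025 and 0.975 quantiles of Beta(1.9, 27.0).
Posterior mean ≈ 0.066, SD ≈ 0.045; a Normal approximation gives roughly [-0.023, 0.155].
Exact: F⁻¹(0.025) = 0.008; F⁻¹(0.975) = 0.179.

[0.008, 0.179]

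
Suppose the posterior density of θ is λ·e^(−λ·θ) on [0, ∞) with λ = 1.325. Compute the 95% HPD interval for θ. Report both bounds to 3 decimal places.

[0.000, 2.261]

The exponential density is strictly decreasing on [0, ∞), so the HPD interval is anchored at 0: [0, q] with P(θ ≤ q) = 0.95.
q = −ln(1 − 0.95) / 1.325 = 2.9957 / 1.325 = 2.261.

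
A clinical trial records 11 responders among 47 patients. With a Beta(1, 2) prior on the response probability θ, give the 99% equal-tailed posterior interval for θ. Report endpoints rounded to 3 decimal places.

[0.108, 0.410]

Posterior: Beta(1+11, 2+36) = Beta(12, 38).
Equal-tailed 99% interval: the 0.005 and 0.995 quantiles of Beta(12, 38).
Posterior mean ≈ 0.240, SD ≈ 0.060; a Normal approximation gives roughly [0.086, 0.394].
Exact: F⁻¹(0.005) = 0.108; F⁻¹(0.995) = 0.410.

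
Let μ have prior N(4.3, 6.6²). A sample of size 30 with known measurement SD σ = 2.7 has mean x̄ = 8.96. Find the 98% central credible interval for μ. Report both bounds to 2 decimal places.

Posterior precision = 1/6.6² + 30/2.7² = 0.0230 + 4.1152 = 4.1382, so posterior SD = 0.4916.
Posterior mean = (4.3/6.6² + 30·8.96/2.7²) / 4.1382 = 8.9341.
Interval: 8.9341 ± 2.326 × 0.4916 → [7.79, 10.08].

[7.79, 10.08]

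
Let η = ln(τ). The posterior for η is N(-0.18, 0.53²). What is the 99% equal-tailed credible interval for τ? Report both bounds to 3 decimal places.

On the log scale the 99% interval is -0.18 ± 2.576 × 0.53 = [-1.5452, 1.1852].
Exponentiate: [e^-1.5452, e^1.1852] = [0.213, 3.271].

[0.213, 3.271]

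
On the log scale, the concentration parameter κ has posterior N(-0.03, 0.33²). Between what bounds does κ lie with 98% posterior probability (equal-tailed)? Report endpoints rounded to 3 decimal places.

[0.450, 2.091]

On the log scale the 98% interval is -0.03 ± 2.326 × 0.33 = [-0.7977, 0.7377].
Exponentiate: [e^-0.7977, e^0.7377] = [0.450, 2.091].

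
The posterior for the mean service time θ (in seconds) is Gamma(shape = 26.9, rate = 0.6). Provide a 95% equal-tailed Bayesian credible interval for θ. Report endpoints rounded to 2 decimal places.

[29.52, 63.30]

Posterior: Gamma(shape 26.9, rate 0.6).
Equal-tailed 95% interval: Gamma(26.9, 0.6) quantiles at 0.025 and 0.975.
Posterior mean ≈ 44.83, SD ≈ 8.64; a Normal approximation gives roughly [27.89, 61.78].
Exact: lower = 29.52; upper = 63.30.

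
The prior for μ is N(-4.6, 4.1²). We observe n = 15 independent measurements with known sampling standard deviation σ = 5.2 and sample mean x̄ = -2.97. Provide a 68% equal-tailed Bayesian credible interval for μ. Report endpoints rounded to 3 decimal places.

Posterior precision = 1/4.1² + 15/5.2² = 0.0595 + 0.5547 = 0.6142, so posterior SD = 1.2760.
Posterior mean = (-4.6/4.1² + 15·-2.97/5.2²) / 0.6142 = -3.1279.
Interval: -3.1279 ± 0.994 × 1.2760 → [-4.397, -1.859].

[-4.397, -1.859]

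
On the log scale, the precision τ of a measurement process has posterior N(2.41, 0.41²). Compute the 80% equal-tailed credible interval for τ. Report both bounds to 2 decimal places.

[6.58, 18.83]

On the log scale the 80% interval is 2.41 ± 1.282 × 0.41 = [1.8846, 2.9354].
Exponentiate: [e^1.8846, e^2.9354] = [6.58, 18.83].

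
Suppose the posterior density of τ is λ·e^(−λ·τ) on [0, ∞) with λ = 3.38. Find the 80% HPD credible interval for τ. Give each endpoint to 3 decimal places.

[0.000, 0.476]

The exponential density is strictly decreasing on [0, ∞), so the HPD interval is anchored at 0: [0, q] with P(τ ≤ q) = 0.80.
q = −ln(1 − 0.80) / 3.38 = 1.6094 / 3.38 = 0.476.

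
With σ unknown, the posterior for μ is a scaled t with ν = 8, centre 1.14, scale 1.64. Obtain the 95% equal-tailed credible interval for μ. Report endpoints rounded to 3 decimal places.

The t_8 distribution is symmetric; the 95% interval is 1.14 ± t·1.64 with t_{0.975,8} = 2.306.
Half-width: 2.306 × 1.64 = 3.782.
1.14 − 3.782 = -2.642; 1.14 + 3.782 = 4.922.

[-2.642, 4.922]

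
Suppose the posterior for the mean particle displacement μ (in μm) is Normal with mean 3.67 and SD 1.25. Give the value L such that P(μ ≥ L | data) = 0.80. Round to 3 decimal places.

2.618

Need L with P(μ ≥ L) = 0.80: L = 3.67 − z_{0.2}·1.25.
z = 0.842; L = 3.67 − 0.842 × 1.25 = 2.618.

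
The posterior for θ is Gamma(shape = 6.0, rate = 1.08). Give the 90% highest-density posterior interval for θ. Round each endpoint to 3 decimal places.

[1.971, 9.003]

The posterior is unimodal and skewed, so the HPD interval has equal density at both endpoints and is the shortest 90% interval.
Solving f(1.971) = f(9.003) with F(9.003) − F(1.971) = 0.90 gives [1.971, 9.003].
For comparison, the equal-tailed interval is [2.419, 9.734]; the HPD is narrower and shifted toward the mode.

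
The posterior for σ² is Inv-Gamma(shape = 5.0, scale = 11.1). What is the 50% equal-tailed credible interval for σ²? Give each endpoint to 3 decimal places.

[1.769, 3.295]

Inverse-Gamma(5.0, 11.1) quantiles: F⁻¹(0.25) and F⁻¹(0.75).
Equivalently, 1/σ² ~ Gamma(5.0, rate = 11.1); invert its 0.75 and 0.25 quantiles.
Posterior mean ≈ 2.775, SD ≈ 1.602; a Normal approximation gives roughly [1.694, 3.856].
Exact: lower = 1.769; upper = 3.295.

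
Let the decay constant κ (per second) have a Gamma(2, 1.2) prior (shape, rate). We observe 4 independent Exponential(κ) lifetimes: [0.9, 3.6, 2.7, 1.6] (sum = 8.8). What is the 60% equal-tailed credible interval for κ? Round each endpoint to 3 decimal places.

Posterior: Gamma(2+4, 1.2+8.8) = Gamma(6, 10.0) (shape, rate).
Equal-tailed 60% interval: Gamma(6, 10.0) quantiles at 0.2 and 0.8.
Posterior mean ≈ 0.600, SD ≈ 0.245; a Normal approximation gives roughly [0.394, 0.806].
Exact: lower = 0.390; upper = 0.791.

[0.390, 0.791]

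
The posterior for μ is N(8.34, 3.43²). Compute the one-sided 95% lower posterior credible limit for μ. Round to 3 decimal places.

2.698

Need L with P(μ ≥ L) = 0.95: L = 8.34 − z_{0.05}·3.43.
z = 1.645; L = 8.34 − 1.645 × 3.43 = 2.698.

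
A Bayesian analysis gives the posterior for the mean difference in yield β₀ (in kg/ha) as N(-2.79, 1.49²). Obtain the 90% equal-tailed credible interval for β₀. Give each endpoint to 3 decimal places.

[-5.241, -0.339]

The posterior is symmetric, so the 90% equal-tailed interval is β₀ = -2.79 ± z·1.49 with z = 1.645.
Half-width: 1.645 × 1.49 = 2.451.
-2.79 − 2.451 = -5.241; -2.79 + 2.451 = -0.339.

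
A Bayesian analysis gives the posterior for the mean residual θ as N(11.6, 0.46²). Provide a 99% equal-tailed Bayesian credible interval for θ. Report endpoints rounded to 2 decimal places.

[10.42, 12.78]

The posterior is symmetric, so the 99% equal-tailed interval is θ = 11.6 ± z·0.46 with z = 2.576.
Half-width: 2.576 × 0.46 = 1.18.
11.6 − 1.18 = 10.42; 11.6 + 1.18 = 12.78.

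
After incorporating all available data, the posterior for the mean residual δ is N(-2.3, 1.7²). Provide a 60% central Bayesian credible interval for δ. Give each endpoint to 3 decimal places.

The posterior is symmetric, so the 60% equal-tailed interval is δ = -2.3 ± z·1.7 with z = 0.842.
Half-width: 0.842 × 1.7 = 1.431.
-2.3 − 1.431 = -3.731; -2.3 + 1.431 = -0.869.

[-3.731, -0.869]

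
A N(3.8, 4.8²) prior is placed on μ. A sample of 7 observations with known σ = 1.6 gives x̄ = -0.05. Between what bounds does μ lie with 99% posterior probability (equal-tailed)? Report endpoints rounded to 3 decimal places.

[-1.535, 1.556]

Posterior precision = 1/4.8² + 7/1.6² = 0.0434 + 2.7344 = 2.7778, so posterior SD = 0.6000.
Posterior mean = (3.8/4.8² + 7·-0.05/1.6²) / 2.7778 = 0.0102.
Interval: 0.0102 ± 2.576 × 0.6000 → [-1.535, 1.556].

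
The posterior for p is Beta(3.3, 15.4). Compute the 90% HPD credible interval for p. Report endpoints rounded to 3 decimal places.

The posterior is unimodal and skewed, so the HPD interval has equal density at both endpoints and is the shortest 90% interval.
Solving f(0.040) = f(0.307) with F(0.307) − F(0.040) = 0.90 gives [0.040, 0.307].
For comparison, the equal-tailed interval is [0.057, 0.336]; the HPD is narrower and shifted toward the mode.

[0.040, 0.307]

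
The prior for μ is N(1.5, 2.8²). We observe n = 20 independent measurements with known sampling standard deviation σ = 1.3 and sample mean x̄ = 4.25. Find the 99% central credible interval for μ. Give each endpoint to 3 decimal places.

Posterior precision = 1/2.8² + 20/1.3² = 0.1276 + 11.8343 = 11.9619, so posterior SD = 0.2891.
Posterior mean = (1.5/2.8² + 20·4.25/1.3²) / 11.9619 = 4.2207.
Interval: 4.2207 ± 2.576 × 0.2891 → [3.476, 4.965].

[3.476, 4.965]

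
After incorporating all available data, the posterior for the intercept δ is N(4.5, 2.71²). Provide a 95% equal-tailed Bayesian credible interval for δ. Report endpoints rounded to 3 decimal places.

The posterior is symmetric, so the 95% equal-tailed interval is δ = 4.5 ± z·2.71 with z = 1.960.
Half-width: 1.960 × 2.71 = 5.312.
4.5 − 5.312 = -0.812; 4.5 + 5.312 = 9.812.

[-0.812, 9.812]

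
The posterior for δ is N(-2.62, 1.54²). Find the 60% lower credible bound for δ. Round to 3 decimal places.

Need L with P(δ ≥ L) = 0.60: L = -2.62 − z_{0.4}·1.54.
z = 0.253; L = -2.62 − 0.253 × 1.54 = -3.010.

-3.010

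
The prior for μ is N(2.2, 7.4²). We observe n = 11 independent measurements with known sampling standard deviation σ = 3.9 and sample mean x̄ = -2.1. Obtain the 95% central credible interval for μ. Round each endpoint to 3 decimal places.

[-4.270, 0.282]

Posterior precision = 1/7.4² + 11/3.9² = 0.0183 + 0.7232 = 0.7415, so posterior SD = 1.1613.
Posterior mean = (2.2/7.4² + 11·-2.1/3.9²) / 0.7415 = -1.9941.
Interval: -1.9941 ± 1.960 × 1.1613 → [-4.270, 0.282].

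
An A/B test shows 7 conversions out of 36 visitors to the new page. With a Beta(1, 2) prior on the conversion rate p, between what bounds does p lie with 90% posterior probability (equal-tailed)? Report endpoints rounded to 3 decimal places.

[0.109, 0.318]

Posterior: Beta(1+7, 2+29) = Beta(8, 31).
Equal-tailed 90% interval: the 0.05 and 0.95 quantiles of Beta(8, 31).
Posterior mean ≈ 0.205, SD ≈ 0.064; a Normal approximation gives roughly [0.100, 0.310].
Exact: F⁻¹(0.05) = 0.109; F⁻¹(0.95) = 0.318.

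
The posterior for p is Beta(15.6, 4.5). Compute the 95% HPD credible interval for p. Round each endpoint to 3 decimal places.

The posterior is unimodal and skewed, so the HPD interval has equal density at both endpoints and is the shortest 95% interval.
Solving f(0.598) = f(0.939) with F(0.939) − F(0.598) = 0.95 gives [0.598, 0.939].
For comparison, the equal-tailed interval is [0.576, 0.925]; the HPD is narrower and shifted toward the mode.

[0.598, 0.939]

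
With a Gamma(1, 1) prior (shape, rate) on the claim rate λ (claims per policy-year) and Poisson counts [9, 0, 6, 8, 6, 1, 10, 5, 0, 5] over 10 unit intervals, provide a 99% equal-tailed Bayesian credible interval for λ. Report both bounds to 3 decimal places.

[3.135, 6.479]

Posterior: Gamma(1+50, 1+10) = Gamma(51, 11) (shape, rate).
Equal-tailed 99% interval: Gamma(51, 11) quantiles at 0.005 and 0.995.
Posterior mean ≈ 4.636, SD ≈ 0.649; a Normal approximation gives roughly [2.964, 6.309].
Exact: lower = 3.135; upper = 6.479.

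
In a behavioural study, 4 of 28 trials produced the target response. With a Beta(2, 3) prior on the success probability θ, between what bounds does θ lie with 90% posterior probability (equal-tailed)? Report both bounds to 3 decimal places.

[0.085, 0.301]

Posterior: Beta(2+4, 3+24) = Beta(6, 27).
Equal-tailed 90% interval: the 0.05 and 0.95 quantiles of Beta(6, 27).
Posterior mean ≈ 0.182, SD ≈ 0.066; a Normal approximation gives roughly [0.073, 0.291].
Exact: F⁻¹(0.05) = 0.085; F⁻¹(0.95) = 0.301.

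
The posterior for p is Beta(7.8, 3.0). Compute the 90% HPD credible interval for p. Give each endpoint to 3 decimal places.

The posterior is unimodal and skewed, so the HPD interval has equal density at both endpoints and is the shortest 90% interval.
Solving f(0.520) = f(0.934) with F(0.934) − F(0.520) = 0.90 gives [0.520, 0.934].
For comparison, the equal-tailed interval is [0.485, 0.911]; the HPD is narrower and shifted toward the mode.

[0.520, 0.934]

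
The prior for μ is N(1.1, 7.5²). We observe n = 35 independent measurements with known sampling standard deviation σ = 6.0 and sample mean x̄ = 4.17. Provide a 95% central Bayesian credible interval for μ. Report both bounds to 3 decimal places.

Posterior precision = 1/7.5² + 35/6.0² = 0.0178 + 0.9722 = 0.9900, so posterior SD = 1.0050.
Posterior mean = (1.1/7.5² + 35·4.17/6.0²) / 0.9900 = 4.1149.
Interval: 4.1149 ± 1.960 × 1.0050 → [2.145, 6.085].

[2.145, 6.085]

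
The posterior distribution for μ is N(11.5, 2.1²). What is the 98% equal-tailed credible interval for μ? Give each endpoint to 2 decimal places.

The posterior is symmetric, so the 98% equal-tailed interval is μ = 11.5 ± z·2.1 with z = 2.326.
Half-width: 2.326 × 2.1 = 4.89.
11.5 − 4.89 = 6.61; 11.5 + 4.89 = 16.39.

[6.61, 16.39]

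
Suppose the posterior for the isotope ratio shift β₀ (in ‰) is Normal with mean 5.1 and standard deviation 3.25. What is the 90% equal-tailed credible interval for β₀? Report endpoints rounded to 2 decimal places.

[-0.25, 10.45]

The posterior is symmetric, so the 90% equal-tailed interval is β₀ = 5.1 ± z·3.25 with z = 1.645.
Half-width: 1.645 × 3.25 = 5.35.
5.1 − 5.35 = -0.25; 5.1 + 5.35 = 10.45.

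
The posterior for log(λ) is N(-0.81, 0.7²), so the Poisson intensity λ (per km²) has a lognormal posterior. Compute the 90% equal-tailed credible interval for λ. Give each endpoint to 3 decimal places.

[0.141, 1.407]

On the log scale the 90% interval is -0.81 ± 1.645 × 0.7 = [-1.9614, 0.3414].
Exponentiate: [e^-1.9614, e^0.3414] = [0.141, 1.407].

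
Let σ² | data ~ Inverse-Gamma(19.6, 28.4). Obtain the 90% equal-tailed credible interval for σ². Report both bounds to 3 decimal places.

[1.036, 2.197]

Inverse-Gamma(19.6, 28.4) quantiles: F⁻¹(0.05) and F⁻¹(0.95).
Equivalently, 1/σ² ~ Gamma(19.6, rate = 28.4); invert its 0.95 and 0.05 quantiles.
Posterior mean ≈ 1.527, SD ≈ 0.364; a Normal approximation gives roughly [0.928, 2.126].
Exact: lower = 1.036; upper = 2.197.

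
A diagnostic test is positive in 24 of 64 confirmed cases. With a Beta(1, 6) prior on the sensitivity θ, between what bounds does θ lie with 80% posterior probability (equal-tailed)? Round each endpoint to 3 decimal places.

[0.281, 0.425]

Posterior: Beta(1+24, 6+40) = Beta(25, 46).
Equal-tailed 80% interval: the 0.1 and 0.9 quantiles of Beta(25, 46).
Posterior mean ≈ 0.352, SD ≈ 0.056; a Normal approximation gives roughly [0.280, 0.424].
Exact: F⁻¹(0.1) = 0.281; F⁻¹(0.9) = 0.425.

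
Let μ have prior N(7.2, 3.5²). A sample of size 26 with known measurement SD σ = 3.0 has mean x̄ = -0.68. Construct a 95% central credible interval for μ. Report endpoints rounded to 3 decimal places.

[-1.601, 0.674]

Posterior precision = 1/3.5² + 26/3.0² = 0.0816 + 2.8889 = 2.9705, so posterior SD = 0.5802.
Posterior mean = (7.2/3.5² + 26·-0.68/3.0²) / 2.9705 = -0.4635.
Interval: -0.4635 ± 1.960 × 0.5802 → [-1.601, 0.674].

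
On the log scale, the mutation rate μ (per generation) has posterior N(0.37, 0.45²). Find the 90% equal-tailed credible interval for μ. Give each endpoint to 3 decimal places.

On the log scale the 90% interval is 0.37 ± 1.645 × 0.45 = [-0.3702, 1.1102].
Exponentiate: [e^-0.3702, e^1.1102] = [0.691, 3.035].

[0.691, 3.035]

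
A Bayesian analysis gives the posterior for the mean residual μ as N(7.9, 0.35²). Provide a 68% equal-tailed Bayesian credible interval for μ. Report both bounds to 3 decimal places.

The posterior is symmetric, so the 68% equal-tailed interval is μ = 7.9 ± z·0.35 with z = 0.994.
Half-width: 0.994 × 0.35 = 0.348.
7.9 − 0.348 = 7.552; 7.9 + 0.348 = 8.248.

[7.552, 8.248]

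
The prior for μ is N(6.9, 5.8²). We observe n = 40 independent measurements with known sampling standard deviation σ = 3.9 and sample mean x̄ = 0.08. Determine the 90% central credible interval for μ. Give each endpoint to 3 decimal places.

[-0.852, 1.165]

Posterior precision = 1/5.8² + 40/3.9² = 0.0297 + 2.6298 = 2.6596, so posterior SD = 0.6132.
Posterior mean = (6.9/5.8² + 40·0.08/3.9²) / 2.6596 = 0.1562.
Interval: 0.1562 ± 1.645 × 0.6132 → [-0.852, 1.165].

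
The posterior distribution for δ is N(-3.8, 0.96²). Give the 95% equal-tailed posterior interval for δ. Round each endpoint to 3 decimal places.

The posterior is symmetric, so the 95% equal-tailed interval is δ = -3.8 ± z·0.96 with z = 1.960.
Half-width: 1.960 × 0.96 = 1.882.
-3.8 − 1.882 = -5.682; -3.8 + 1.882 = -1.918.

[-5.682, -1.918]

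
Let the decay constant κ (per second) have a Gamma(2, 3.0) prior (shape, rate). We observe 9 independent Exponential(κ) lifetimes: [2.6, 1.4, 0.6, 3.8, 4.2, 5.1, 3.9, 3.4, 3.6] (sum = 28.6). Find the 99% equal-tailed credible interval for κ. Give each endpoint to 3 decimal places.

[0.137, 0.677]

Posterior: Gamma(2+9, 3.0+28.6) = Gamma(11, 31.6) (shape, rate).
Equal-tailed 99% interval: Gamma(11, 31.6) quantiles at 0.005 and 0.995.
Posterior mean ≈ 0.348, SD ≈ 0.105; a Normal approximation gives roughly [0.078, 0.618].
Exact: lower = 0.137; upper = 0.677.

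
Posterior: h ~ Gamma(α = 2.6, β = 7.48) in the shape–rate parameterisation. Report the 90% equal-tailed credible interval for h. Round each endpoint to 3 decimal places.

Posterior: Gamma(shape 2.6, rate 7.48).
Equal-tailed 90% interval: Gamma(2.6, 7.48) quantiles at 0.05 and 0.95.
Posterior mean ≈ 0.348, SD ≈ 0.216; a Normal approximation gives roughly [-0.007, 0.702].
Exact: lower = 0.083; upper = 0.761.

[0.083, 0.761]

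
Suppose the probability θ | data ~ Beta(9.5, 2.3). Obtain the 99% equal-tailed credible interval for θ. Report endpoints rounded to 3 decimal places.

Posterior: Beta(9.5, 2.3).
Equal-tailed 99% interval: the 0.005 and 0.995 quantiles of Beta(9.5, 2.3).
Posterior mean ≈ 0.805, SD ≈ 0.111; a Normal approximation gives roughly [0.520, 1.090].
Exact: F⁻¹(0.005) = 0.452; F⁻¹(0.995) = 0.984.

[0.452, 0.984]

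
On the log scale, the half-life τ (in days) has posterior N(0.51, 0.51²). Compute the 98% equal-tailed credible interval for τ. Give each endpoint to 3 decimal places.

On the log scale the 98% interval is 0.51 ± 2.326 × 0.51 = [-0.6764, 1.6964].
Exponentiate: [e^-0.6764, e^1.6964] = [0.508, 5.454].

[0.508, 5.454]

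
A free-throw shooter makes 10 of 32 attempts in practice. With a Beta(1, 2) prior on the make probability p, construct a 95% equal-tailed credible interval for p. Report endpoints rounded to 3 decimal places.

[0.174, 0.475]

Posterior: Beta(1+10, 2+22) = Beta(11, 24).
Equal-tailed 95% interval: the 0.025 and 0.975 quantiles of Beta(11, 24).
Posterior mean ≈ 0.314, SD ≈ 0.077; a Normal approximation gives roughly [0.163, 0.466].
Exact: F⁻¹(0.025) = 0.174; F⁻¹(0.975) = 0.475.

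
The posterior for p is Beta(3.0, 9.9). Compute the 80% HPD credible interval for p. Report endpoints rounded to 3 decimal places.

[0.071, 0.352]

The posterior is unimodal and skewed, so the HPD interval has equal density at both endpoints and is the shortest 80% interval.
Solving f(0.071) = f(0.352) with F(0.352) − F(0.071) = 0.80 gives [0.071, 0.352].
For comparison, the equal-tailed interval is [0.096, 0.388]; the HPD is narrower and shifted toward the mode.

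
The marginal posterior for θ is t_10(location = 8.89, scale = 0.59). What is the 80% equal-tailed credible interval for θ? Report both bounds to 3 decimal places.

[8.080, 9.700]

The t_10 distribution is symmetric; the 80% interval is 8.89 ± t·0.59 with t_{0.9,10} = 1.372.
Half-width: 1.372 × 0.59 = 0.810.
8.89 − 0.810 = 8.080; 8.89 + 0.810 = 9.700.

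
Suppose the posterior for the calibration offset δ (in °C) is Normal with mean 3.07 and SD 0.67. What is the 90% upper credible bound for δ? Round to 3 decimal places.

3.929

Need U with P(δ ≤ U) = 0.90: U = 3.07 + z_{0.1}·0.67.
z = 1.282; U = 3.07 + 1.282 × 0.67 = 3.929.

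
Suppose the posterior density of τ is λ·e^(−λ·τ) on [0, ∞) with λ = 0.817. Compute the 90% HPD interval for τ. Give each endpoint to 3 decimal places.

[0.000, 2.818]

The exponential density is strictly decreasing on [0, ∞), so the HPD interval is anchored at 0: [0, q] with P(τ ≤ q) = 0.90.
q = −ln(1 − 0.90) / 0.817 = 2.3026 / 0.817 = 2.818.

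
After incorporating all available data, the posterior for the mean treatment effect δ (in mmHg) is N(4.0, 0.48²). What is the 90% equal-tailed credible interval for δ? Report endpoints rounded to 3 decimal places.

[3.210, 4.790]

The posterior is symmetric, so the 90% equal-tailed interval is δ = 4.0 ± z·0.48 with z = 1.645.
Half-width: 1.645 × 0.48 = 0.790.
4.0 − 0.790 = 3.210; 4.0 + 0.790 = 4.790.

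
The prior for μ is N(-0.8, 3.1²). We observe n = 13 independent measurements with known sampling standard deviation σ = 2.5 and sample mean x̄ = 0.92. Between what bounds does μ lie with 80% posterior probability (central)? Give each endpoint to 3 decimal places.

[-0.029, 1.705]

Posterior precision = 1/3.1² + 13/2.5² = 0.1041 + 2.0800 = 2.1841, so posterior SD = 0.6767.
Posterior mean = (-0.8/3.1² + 13·0.92/2.5²) / 2.1841 = 0.8381.
Interval: 0.8381 ± 1.282 × 0.6767 → [-0.029, 1.705].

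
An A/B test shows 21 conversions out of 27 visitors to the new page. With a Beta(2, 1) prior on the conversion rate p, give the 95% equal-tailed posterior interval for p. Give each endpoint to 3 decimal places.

[0.603, 0.897]

Posterior: Beta(2+21, 1+6) = Beta(23, 7).
Equal-tailed 95% interval: the 0.025 and 0.975 quantiles of Beta(23, 7).
Posterior mean ≈ 0.767, SD ≈ 0.076; a Normal approximation gives roughly [0.618, 0.916].
Exact: F⁻¹(0.025) = 0.603; F⁻¹(0.975) = 0.897.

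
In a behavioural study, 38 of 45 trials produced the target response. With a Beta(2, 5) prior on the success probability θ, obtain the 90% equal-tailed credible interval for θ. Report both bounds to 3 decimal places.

Posterior: Beta(2+38, 5+7) = Beta(40, 12).
Equal-tailed 90% interval: the 0.05 and 0.95 quantiles of Beta(40, 12).
Posterior mean ≈ 0.769, SD ≈ 0.058; a Normal approximation gives roughly [0.674, 0.864].
Exact: F⁻¹(0.05) = 0.668; F⁻¹(0.95) = 0.858.

[0.668, 0.858]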